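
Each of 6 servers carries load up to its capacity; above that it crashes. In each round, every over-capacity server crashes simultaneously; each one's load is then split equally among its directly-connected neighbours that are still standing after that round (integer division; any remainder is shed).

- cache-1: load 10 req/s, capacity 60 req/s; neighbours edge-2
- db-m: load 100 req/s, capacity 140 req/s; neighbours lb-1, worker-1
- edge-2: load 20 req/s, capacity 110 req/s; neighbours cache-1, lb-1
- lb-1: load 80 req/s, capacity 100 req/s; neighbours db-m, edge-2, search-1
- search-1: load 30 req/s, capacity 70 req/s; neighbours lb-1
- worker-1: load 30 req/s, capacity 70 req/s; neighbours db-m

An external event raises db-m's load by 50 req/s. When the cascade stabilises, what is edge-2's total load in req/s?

Round 1 — db-m at 150 > 140. db-m crashes.
  db-m sheds 150 req/s to lb-1, worker-1: 75 each.
    lb-1: 80+75 = 155 > 100
    worker-1: 30+75 = 105 > 70
Round 2 — lb-1, worker-1 crash.
  lb-1 sheds 155 req/s to edge-2, search-1: 77 each (1 lost).
    edge-2: 20+77 = 97 ≤ 110
    search-1: 30+77 = 107 > 70
  worker-1 sheds 105 req/s: no online neighbours, lost.
Round 3 — search-1 crashes.
  search-1 sheds 107 req/s: no online neighbours, lost.
No further crashes.

97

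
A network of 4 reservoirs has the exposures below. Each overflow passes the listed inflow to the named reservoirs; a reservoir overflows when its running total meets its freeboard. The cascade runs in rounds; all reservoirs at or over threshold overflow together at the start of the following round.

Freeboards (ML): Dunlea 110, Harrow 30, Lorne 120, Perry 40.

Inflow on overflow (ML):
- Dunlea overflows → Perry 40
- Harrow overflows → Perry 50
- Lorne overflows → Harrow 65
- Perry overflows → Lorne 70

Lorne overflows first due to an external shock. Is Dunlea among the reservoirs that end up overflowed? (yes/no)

Round 1 — Lorne overflows (initial).
  Harrow: +65 → 65 ≥ 30
Round 2 — Harrow overflows.
  Perry: +50 → 50 ≥ 40
Round 3 — Perry overflows.
No further overflows.

no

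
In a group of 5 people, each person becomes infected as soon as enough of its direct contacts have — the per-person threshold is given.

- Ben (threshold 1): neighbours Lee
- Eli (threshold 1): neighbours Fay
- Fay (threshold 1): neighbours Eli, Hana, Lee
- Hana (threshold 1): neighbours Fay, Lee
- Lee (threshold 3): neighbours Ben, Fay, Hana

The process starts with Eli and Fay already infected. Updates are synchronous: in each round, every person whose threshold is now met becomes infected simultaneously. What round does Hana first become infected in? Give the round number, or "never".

Round 1 — Eli, Fay become infected (initial).
Round 2 — checking thresholds:
  Hana: 1 of 2 neighbours ≥ 1, becomes infected.
  Lee: 1 of 3 neighbours < 3, holds.
Round 3 — no new infections; cascade stops.

2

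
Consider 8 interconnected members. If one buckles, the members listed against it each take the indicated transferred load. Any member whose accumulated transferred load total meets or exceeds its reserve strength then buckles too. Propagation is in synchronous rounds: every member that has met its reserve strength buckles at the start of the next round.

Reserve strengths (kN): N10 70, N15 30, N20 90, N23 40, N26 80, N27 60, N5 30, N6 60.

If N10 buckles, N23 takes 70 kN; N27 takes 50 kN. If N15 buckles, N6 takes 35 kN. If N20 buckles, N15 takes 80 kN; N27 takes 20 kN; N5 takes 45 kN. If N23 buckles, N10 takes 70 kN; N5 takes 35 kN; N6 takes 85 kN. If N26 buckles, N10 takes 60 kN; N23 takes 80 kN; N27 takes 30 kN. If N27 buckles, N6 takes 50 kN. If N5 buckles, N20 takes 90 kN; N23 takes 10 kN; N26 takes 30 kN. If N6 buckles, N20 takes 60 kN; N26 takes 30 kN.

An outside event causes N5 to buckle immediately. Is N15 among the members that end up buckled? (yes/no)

yes

Round 1 — N5 buckles (initial).
  N20: +90 → 90 ≥ 90
  N23: +10 → 10 < 40
  N26: +30 → 30 < 80
Round 2 — N20 buckles.
  N15: +80 → 80 ≥ 30
  N27: +20 → 20 < 60
Round 3 — N15 buckles.
  N6: +35 → 35 < 60
No further bucklings.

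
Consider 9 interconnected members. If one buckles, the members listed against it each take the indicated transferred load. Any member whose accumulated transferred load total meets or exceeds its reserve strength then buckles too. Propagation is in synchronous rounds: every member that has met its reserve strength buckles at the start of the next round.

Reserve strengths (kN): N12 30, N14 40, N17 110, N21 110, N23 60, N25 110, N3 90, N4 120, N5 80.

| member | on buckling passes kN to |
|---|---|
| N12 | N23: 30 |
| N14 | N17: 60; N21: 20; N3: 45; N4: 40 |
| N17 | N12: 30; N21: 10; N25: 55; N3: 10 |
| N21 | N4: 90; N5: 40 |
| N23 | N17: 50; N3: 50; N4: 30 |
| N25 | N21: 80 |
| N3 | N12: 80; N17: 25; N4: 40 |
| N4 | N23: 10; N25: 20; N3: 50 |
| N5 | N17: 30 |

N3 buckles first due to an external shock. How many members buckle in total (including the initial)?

Round 1 — N3 buckles (initial).
  N12: +80 → 80 ≥ 30
  N17: +25 → 25 < 110
  N4: +40 → 40 < 120
Round 2 — N12 buckles.
  N23: +30 → 30 < 60
No further bucklings.

2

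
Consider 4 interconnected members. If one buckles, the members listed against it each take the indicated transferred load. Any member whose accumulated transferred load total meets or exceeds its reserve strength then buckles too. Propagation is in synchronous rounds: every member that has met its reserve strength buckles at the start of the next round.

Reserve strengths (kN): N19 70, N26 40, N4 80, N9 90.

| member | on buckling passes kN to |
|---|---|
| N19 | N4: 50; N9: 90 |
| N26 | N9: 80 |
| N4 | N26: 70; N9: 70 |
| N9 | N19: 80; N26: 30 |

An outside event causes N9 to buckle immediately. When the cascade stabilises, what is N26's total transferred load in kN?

30

Round 1 — N9 buckles (initial).
  N19: +80 → 80 ≥ 70
  N26: +30 → 30 < 40
Round 2 — N19 buckles.
  N4: +50 → 50 < 80
No further bucklings.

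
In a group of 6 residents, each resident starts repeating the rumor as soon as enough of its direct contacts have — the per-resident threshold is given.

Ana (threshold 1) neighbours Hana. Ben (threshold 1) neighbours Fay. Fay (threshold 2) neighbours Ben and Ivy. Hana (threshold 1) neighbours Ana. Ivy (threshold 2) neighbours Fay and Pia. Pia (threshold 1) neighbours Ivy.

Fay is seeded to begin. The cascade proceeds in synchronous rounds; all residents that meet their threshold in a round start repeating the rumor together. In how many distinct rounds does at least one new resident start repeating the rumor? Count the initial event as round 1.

Round 1 — Fay starts repeating the rumor (initial).
Round 2 — checking thresholds:
  Ben: 1 of 1 neighbours ≥ 1, starts repeating the rumor.
  Ivy: 1 of 2 neighbours < 2, below threshold.
Round 3 — no new spreads; cascade stops.

2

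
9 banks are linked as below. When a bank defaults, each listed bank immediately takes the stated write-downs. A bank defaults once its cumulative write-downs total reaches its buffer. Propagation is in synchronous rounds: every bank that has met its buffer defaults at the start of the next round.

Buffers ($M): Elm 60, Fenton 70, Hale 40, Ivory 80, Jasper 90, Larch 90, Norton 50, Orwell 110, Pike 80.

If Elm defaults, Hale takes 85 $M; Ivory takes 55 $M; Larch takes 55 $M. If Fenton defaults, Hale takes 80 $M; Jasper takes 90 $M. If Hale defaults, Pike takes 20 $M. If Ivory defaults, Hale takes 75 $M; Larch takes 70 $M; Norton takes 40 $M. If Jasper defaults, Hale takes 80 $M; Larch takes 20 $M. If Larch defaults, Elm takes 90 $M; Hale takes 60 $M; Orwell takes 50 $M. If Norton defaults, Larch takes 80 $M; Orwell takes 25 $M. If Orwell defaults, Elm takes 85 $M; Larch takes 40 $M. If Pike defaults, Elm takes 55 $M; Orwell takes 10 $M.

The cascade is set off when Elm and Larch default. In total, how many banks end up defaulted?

Round 1 — Elm, Larch default (initial).
  Hale: +85+60 → 145 ≥ 40
  Ivory: +55 → 55 < 80
  Orwell: +50 → 50 < 110
Round 2 — Hale defaults.
  Pike: +20 → 20 < 80
No further defaults.

3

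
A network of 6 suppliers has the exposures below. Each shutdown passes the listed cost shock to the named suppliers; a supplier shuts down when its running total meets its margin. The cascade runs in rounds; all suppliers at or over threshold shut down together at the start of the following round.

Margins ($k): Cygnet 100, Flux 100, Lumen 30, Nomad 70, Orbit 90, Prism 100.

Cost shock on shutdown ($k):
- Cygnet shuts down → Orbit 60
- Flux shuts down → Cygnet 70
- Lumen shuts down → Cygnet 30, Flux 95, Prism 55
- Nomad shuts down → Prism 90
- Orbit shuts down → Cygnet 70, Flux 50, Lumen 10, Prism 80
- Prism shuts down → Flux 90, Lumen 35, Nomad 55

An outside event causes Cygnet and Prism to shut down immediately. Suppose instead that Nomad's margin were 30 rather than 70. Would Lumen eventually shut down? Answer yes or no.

yes

With Nomad's margin at 30:
Round 1 — Cygnet, Prism shut down (initial).
  Flux: +90 → 90 < 100
  Lumen: +35 → 35 ≥ 30
  Nomad: +55 → 55 ≥ 30
  Orbit: +60 → 60 < 90
Round 2 — Lumen, Nomad shut down.
  Flux: +95 → 185 ≥ 100
Round 3 — Flux shuts down.
No further shutdowns.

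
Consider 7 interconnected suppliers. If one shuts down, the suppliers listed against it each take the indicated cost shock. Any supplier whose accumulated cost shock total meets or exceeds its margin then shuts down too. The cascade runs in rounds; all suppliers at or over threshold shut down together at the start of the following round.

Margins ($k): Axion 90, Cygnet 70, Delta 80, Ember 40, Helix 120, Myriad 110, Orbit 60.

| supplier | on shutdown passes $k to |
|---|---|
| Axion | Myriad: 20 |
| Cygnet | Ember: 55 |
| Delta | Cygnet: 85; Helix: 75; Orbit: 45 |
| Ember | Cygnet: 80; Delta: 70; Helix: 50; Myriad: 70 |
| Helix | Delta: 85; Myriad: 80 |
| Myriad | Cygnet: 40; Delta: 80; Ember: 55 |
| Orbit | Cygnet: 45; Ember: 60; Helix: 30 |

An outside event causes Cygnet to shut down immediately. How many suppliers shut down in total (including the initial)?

2

Round 1 — Cygnet shuts down (initial).
  Ember: +55 → 55 ≥ 40
Round 2 — Ember shuts down.
  Delta: +70 → 70 < 80
  Helix: +50 → 50 < 120
  Myriad: +70 → 70 < 110
No further shutdowns.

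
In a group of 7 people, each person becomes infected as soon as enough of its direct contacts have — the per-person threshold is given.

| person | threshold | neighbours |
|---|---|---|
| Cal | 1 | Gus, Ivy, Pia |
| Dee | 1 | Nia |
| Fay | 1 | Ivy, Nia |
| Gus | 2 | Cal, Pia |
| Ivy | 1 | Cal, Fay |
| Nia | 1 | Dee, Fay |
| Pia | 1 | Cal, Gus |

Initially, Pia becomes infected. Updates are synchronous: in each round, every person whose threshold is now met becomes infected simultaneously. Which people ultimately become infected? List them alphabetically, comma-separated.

Round 1 — Pia becomes infected (initial).
Round 2 — checking thresholds:
  Cal: 1 of 3 neighbours ≥ 1, becomes infected.
  Gus: 1 of 2 neighbours < 2, not yet.
Round 3 — checking thresholds:
  Gus: 2 of 2 neighbours ≥ 2, becomes infected.
  Ivy: 1 of 2 neighbours ≥ 1, becomes infected.
Round 4 — checking thresholds:
  Fay: 1 of 2 neighbours ≥ 1, becomes infected.
Round 5 — checking thresholds:
  Nia: 1 of 2 neighbours ≥ 1, becomes infected.
Round 6 — checking thresholds:
  Dee: 1 of 1 neighbours ≥ 1, becomes infected.
Round 7 — no new infections; cascade stops.

Cal, Dee, Fay, Gus, Ivy, Nia, Pia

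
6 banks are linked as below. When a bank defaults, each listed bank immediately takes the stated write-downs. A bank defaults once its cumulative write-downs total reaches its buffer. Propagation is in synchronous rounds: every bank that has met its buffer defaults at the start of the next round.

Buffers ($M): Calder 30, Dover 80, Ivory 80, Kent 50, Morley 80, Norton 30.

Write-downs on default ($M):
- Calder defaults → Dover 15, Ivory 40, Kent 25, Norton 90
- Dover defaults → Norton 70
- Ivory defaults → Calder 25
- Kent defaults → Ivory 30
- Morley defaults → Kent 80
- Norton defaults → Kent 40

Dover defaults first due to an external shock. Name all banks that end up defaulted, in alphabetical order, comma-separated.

Dover, Norton

Round 1 — Dover defaults (initial).
  Norton: +70 → 70 ≥ 30
Round 2 — Norton defaults.
  Kent: +40 → 40 < 50
No further defaults.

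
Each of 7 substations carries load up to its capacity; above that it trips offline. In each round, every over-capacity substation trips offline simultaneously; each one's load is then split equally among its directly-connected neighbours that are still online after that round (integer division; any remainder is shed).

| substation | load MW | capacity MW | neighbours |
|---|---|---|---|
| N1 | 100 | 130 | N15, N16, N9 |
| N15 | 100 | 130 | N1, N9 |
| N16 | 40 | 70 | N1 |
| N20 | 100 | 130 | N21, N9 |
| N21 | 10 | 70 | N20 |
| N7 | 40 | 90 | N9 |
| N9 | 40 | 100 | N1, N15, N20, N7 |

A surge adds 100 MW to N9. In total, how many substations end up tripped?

6

Round 1 — N9 at 140 > 100. N9 trips offline.
  N9 sheds 140 MW to N1, N15, N20, N7: 35 each.
    N1: 100+35 = 135 > 130
    N15: 100+35 = 135 > 130
    N20: 100+35 = 135 > 130
    N7: 40+35 = 75 ≤ 90
Round 2 — N1, N15, N20 trip offline.
  N1 sheds 135 MW to N16: 135 each.
    N16: 40+135 = 175 > 70
  N15 sheds 135 MW: no online neighbours, lost.
  N20 sheds 135 MW to N21: 135 each.
    N21: 10+135 = 145 > 70
Round 3 — N16, N21 trip offline.
  N16 sheds 175 MW: no online neighbours, lost.
  N21 sheds 145 MW: no online neighbours, lost.
No further trips.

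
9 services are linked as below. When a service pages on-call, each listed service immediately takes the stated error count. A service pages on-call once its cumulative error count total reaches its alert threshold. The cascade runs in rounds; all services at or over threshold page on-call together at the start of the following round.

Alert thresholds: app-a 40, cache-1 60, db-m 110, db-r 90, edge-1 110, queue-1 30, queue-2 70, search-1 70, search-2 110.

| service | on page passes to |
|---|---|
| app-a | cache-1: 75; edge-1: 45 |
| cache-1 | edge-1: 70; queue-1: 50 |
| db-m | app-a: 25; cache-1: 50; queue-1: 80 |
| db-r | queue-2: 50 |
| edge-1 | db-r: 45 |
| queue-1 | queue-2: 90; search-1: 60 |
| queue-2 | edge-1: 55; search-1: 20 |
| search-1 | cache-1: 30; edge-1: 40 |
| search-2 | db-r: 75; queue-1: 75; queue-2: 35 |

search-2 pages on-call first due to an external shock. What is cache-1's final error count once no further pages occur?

Round 1 — search-2 pages on-call (initial).
  db-r: +75 → 75 < 90
  queue-1: +75 → 75 ≥ 30
  queue-2: +35 → 35 < 70
Round 2 — queue-1 pages on-call.
  queue-2: +90 → 125 ≥ 70
  search-1: +60 → 60 < 70
Round 3 — queue-2 pages on-call.
  edge-1: +55 → 55 < 110
  search-1: +20 → 80 ≥ 70
Round 4 — search-1 pages on-call.
  cache-1: +30 → 30 < 60
  edge-1: +40 → 95 < 110
No further pages.

30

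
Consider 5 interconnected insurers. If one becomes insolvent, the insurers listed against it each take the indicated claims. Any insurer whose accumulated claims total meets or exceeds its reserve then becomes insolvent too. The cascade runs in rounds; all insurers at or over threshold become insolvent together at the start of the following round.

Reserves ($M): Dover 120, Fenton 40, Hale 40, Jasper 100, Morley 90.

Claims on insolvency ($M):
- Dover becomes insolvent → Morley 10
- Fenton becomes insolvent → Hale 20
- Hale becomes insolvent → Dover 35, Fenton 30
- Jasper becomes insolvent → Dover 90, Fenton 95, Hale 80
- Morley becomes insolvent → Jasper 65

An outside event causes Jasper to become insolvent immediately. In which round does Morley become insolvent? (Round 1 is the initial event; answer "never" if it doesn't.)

Round 1 — Jasper becomes insolvent (initial).
  Dover: +90 → 90 < 120
  Fenton: +95 → 95 ≥ 40
  Hale: +80 → 80 ≥ 40
Round 2 — Fenton, Hale become insolvent.
  Dover: +35 → 125 ≥ 120
Round 3 — Dover becomes insolvent.
  Morley: +10 → 10 < 90
No further insolvencies.

never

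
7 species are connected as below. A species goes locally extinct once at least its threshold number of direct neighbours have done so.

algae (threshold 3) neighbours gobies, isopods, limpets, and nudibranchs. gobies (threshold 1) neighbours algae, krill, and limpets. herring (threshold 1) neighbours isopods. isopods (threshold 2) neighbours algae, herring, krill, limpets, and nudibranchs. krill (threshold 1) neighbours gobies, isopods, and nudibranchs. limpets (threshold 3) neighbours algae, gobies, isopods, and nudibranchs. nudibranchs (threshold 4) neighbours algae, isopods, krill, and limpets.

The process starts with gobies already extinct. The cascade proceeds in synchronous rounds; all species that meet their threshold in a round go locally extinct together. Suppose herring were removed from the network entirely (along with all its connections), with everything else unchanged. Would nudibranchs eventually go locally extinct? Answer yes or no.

With herring removed:
Round 1 — gobies goes locally extinct (initial).
Round 2 — checking thresholds:
  algae: 1 of 4 neighbours < 3, below threshold.
  krill: 1 of 3 neighbours ≥ 1, goes locally extinct.
  limpets: 1 of 4 neighbours < 3, below threshold.
Round 3 — no new extinctions; cascade stops.

no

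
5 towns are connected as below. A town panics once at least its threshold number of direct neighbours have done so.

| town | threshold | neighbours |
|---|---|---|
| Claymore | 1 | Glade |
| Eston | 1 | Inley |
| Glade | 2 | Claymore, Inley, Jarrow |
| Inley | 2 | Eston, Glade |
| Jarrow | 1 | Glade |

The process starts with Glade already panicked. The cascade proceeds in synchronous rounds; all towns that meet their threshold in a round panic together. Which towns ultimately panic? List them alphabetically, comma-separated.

Claymore, Glade, Jarrow

Round 1 — Glade panics (initial).
Round 2 — checking thresholds:
  Claymore: 1 of 1 neighbours ≥ 1, panics.
  Inley: 1 of 2 neighbours < 2, below threshold.
  Jarrow: 1 of 1 neighbours ≥ 1, panics.
Round 3 — no new panics; cascade stops.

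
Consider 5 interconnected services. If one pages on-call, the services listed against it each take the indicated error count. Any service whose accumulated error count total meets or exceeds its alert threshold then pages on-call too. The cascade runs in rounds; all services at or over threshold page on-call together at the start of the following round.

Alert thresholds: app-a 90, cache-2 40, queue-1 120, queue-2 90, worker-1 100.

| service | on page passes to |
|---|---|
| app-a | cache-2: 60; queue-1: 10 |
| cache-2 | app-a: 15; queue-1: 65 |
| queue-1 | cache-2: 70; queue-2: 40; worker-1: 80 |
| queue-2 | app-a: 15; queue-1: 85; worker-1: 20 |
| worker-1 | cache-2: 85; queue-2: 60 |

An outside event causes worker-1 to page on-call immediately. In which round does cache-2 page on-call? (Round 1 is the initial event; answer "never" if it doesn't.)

2

Round 1 — worker-1 pages on-call (initial).
  cache-2: +85 → 85 ≥ 40
  queue-2: +60 → 60 < 90
Round 2 — cache-2 pages on-call.
  app-a: +15 → 15 < 90
  queue-1: +65 → 65 < 120
No further pages.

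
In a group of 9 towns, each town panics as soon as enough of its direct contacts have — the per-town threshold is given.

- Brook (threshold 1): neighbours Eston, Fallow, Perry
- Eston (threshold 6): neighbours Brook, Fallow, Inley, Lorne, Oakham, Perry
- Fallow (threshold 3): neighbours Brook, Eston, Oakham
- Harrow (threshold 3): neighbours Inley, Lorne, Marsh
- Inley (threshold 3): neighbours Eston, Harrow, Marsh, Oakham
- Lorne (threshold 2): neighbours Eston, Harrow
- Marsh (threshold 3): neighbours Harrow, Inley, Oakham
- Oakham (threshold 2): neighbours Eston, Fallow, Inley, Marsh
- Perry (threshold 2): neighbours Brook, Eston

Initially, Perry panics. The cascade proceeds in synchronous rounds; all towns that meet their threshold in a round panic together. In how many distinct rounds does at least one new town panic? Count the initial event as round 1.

Round 1 — Perry panics (initial).
Round 2 — checking thresholds:
  Brook: 1 of 3 neighbours ≥ 1, panics.
  Eston: 1 of 6 neighbours < 6, not yet.
Round 3 — no new panics; cascade stops.

2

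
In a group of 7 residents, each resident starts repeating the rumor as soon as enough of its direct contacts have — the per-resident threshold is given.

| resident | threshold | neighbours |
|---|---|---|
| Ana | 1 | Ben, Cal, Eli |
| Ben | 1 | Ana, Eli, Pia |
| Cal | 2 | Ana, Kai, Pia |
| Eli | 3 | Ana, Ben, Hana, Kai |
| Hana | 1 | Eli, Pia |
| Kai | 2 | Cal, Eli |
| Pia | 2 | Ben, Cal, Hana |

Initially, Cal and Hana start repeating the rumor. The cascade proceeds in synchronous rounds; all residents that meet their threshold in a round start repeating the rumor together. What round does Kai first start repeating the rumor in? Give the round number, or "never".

5

Round 1 — Cal, Hana start repeating the rumor (initial).
Round 2 — checking thresholds:
  Ana: 1 of 3 neighbours ≥ 1, starts repeating the rumor.
  Eli: 1 of 4 neighbours < 3, not yet.
  Kai: 1 of 2 neighbours < 2, not yet.
  Pia: 2 of 3 neighbours ≥ 2, starts repeating the rumor.
Round 3 — checking thresholds:
  Ben: 2 of 3 neighbours ≥ 1, starts repeating the rumor.
  Eli: 2 of 4 neighbours < 3, not yet.
  Kai: 1 of 2 neighbours < 2, not yet.
Round 4 — checking thresholds:
  Eli: 3 of 4 neighbours ≥ 3, starts repeating the rumor.
  Kai: 1 of 2 neighbours < 2, not yet.
Round 5 — checking thresholds:
  Kai: 2 of 2 neighbours ≥ 2, starts repeating the rumor.
Round 6 — no new spreads; cascade stops.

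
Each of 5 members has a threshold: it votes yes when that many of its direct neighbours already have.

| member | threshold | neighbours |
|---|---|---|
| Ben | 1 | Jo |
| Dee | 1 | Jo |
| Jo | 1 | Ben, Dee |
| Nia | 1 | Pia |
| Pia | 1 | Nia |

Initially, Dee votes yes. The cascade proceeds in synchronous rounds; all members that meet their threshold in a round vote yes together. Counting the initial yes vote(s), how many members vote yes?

3

Round 1 — Dee votes yes (initial).
Round 2 — checking thresholds:
  Jo: 1 of 2 neighbours ≥ 1, votes yes.
Round 3 — checking thresholds:
  Ben: 1 of 1 neighbours ≥ 1, votes yes.
Round 4 — no new yes votes; cascade stops.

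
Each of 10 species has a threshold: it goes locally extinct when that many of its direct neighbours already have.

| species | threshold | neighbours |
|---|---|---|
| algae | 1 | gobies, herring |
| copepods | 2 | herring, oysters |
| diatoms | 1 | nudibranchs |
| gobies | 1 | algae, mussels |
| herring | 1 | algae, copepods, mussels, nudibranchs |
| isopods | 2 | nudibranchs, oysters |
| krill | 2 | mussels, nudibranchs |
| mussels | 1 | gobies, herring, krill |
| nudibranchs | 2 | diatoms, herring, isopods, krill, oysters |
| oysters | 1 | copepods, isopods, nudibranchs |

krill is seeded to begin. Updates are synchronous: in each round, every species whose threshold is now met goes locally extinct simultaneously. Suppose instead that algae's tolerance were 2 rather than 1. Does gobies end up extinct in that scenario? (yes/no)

yes

With algae's tolerance at 2:
Round 1 — krill goes locally extinct (initial).
Round 2 — checking thresholds:
  mussels: 1 of 3 neighbours ≥ 1, goes locally extinct.
  nudibranchs: 1 of 5 neighbours < 2, below threshold.
Round 3 — checking thresholds:
  gobies: 1 of 2 neighbours ≥ 1, goes locally extinct.
  herring: 1 of 4 neighbours ≥ 1, goes locally extinct.
  nudibranchs: 1 of 5 neighbours < 2, below threshold.
Round 4 — checking thresholds:
  algae: 2 of 2 neighbours ≥ 2, goes locally extinct.
  copepods: 1 of 2 neighbours < 2, below threshold.
  nudibranchs: 2 of 5 neighbours ≥ 2, goes locally extinct.
Round 5 — checking thresholds:
  copepods: 1 of 2 neighbours < 2, below threshold.
  diatoms: 1 of 1 neighbours ≥ 1, goes locally extinct.
  isopods: 1 of 2 neighbours < 2, below threshold.
  oysters: 1 of 3 neighbours ≥ 1, goes locally extinct.
Round 6 — checking thresholds:
  copepods: 2 of 2 neighbours ≥ 2, goes locally extinct.
  isopods: 2 of 2 neighbours ≥ 2, goes locally extinct.
Round 7 — no new extinctions; cascade stops.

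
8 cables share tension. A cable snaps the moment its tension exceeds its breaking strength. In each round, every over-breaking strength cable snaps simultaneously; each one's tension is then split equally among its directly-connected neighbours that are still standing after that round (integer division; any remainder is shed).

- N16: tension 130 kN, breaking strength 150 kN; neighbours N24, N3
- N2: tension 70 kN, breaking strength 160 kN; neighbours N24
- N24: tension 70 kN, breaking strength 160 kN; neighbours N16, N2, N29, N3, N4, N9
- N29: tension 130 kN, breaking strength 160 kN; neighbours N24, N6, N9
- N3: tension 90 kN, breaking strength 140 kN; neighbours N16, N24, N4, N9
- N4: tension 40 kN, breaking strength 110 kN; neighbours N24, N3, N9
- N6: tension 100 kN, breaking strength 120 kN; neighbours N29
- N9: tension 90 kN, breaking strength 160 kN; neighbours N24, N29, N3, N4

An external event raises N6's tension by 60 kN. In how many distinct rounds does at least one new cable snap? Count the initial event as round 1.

4

Round 1 — N6 at 160 > 120. N6 snaps.
  N6 sheds 160 kN to N29: 160 each.
    N29: 130+160 = 290 > 160
Round 2 — N29 snaps.
  N29 sheds 290 kN to N24, N9: 145 each.
    N24: 70+145 = 215 > 160
    N9: 90+145 = 235 > 160
Round 3 — N24, N9 snap.
  N24 sheds 215 kN to N16, N2, N3, N4: 53 each (3 lost).
    N16: 130+53 = 183 > 150
    N2: 70+53 = 123 ≤ 160
    N3: 90+53 = 143 > 140
    N4: 40+53 = 93 ≤ 110
  N9 sheds 235 kN to N3, N4: 117 each (1 lost).
    N3: 143+117 = 260 > 140
    N4: 93+117 = 210 > 110
Round 4 — N16, N3, N4 snap.
  N16 sheds 183 kN: no online neighbours, lost.
  N3 sheds 260 kN: no online neighbours, lost.
  N4 sheds 210 kN: no online neighbours, lost.
No further breaks.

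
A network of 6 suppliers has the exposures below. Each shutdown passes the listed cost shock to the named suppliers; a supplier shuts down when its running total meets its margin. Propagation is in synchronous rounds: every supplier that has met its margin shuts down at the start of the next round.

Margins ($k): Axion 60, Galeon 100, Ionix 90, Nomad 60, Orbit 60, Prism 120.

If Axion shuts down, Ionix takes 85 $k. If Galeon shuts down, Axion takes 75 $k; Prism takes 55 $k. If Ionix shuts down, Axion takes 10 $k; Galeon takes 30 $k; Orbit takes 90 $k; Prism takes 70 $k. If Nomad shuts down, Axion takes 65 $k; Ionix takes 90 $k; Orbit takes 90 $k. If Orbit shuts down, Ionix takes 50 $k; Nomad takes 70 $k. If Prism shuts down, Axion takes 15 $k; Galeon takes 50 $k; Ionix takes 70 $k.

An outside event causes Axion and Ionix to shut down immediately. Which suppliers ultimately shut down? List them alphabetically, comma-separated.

Round 1 — Axion, Ionix shut down (initial).
  Galeon: +30 → 30 < 100
  Orbit: +90 → 90 ≥ 60
  Prism: +70 → 70 < 120
Round 2 — Orbit shuts down.
  Nomad: +70 → 70 ≥ 60
Round 3 — Nomad shuts down.
No further shutdowns.

Axion, Ionix, Nomad, Orbit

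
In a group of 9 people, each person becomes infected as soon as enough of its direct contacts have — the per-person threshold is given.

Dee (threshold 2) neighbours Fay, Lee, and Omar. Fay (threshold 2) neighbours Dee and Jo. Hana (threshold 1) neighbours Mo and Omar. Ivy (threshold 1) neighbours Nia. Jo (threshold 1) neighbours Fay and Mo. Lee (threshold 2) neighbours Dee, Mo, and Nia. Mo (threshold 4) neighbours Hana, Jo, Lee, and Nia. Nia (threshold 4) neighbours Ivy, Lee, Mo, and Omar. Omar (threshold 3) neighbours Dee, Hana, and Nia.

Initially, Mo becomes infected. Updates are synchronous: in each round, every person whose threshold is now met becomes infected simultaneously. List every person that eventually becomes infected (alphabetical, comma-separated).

Round 1 — Mo becomes infected (initial).
Round 2 — checking thresholds:
  Hana: 1 of 2 neighbours ≥ 1, becomes infected.
  Jo: 1 of 2 neighbours ≥ 1, becomes infected.
  Lee: 1 of 3 neighbours < 2, holds.
  Nia: 1 of 4 neighbours < 4, holds.
Round 3 — no new infections; cascade stops.

Hana, Jo, Mo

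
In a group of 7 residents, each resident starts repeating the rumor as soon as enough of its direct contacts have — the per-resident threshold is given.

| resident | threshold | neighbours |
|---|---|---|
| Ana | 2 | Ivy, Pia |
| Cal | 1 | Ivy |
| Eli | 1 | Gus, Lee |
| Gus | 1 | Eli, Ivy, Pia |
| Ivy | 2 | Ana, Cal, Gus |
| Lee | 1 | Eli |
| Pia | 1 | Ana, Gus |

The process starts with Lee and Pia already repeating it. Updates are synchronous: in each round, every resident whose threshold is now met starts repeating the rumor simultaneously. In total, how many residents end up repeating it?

4

Round 1 — Lee, Pia start repeating the rumor (initial).
Round 2 — checking thresholds:
  Ana: 1 of 2 neighbours < 2, holds.
  Eli: 1 of 2 neighbours ≥ 1, starts repeating the rumor.
  Gus: 1 of 3 neighbours ≥ 1, starts repeating the rumor.
Round 3 — no new spreads; cascade stops.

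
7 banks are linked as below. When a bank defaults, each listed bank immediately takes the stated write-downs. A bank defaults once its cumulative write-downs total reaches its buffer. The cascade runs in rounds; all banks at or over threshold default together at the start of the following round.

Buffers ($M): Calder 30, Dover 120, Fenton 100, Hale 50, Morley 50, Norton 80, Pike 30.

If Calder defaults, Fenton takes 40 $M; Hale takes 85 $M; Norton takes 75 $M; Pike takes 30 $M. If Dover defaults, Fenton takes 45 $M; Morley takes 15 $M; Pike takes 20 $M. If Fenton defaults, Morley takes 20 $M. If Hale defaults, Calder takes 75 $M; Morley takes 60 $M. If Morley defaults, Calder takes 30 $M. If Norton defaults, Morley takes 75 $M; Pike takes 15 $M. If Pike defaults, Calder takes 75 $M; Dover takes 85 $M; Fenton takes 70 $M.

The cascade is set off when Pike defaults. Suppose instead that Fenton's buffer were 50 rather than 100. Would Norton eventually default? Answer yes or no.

no

With Fenton's buffer at 50:
Round 1 — Pike defaults (initial).
  Calder: +75 → 75 ≥ 30
  Dover: +85 → 85 < 120
  Fenton: +70 → 70 ≥ 50
Round 2 — Calder, Fenton default.
  Hale: +85 → 85 ≥ 50
  Morley: +20 → 20 < 50
  Norton: +75 → 75 < 80
Round 3 — Hale defaults.
  Morley: +60 → 80 ≥ 50
Round 4 — Morley defaults.
No further defaults.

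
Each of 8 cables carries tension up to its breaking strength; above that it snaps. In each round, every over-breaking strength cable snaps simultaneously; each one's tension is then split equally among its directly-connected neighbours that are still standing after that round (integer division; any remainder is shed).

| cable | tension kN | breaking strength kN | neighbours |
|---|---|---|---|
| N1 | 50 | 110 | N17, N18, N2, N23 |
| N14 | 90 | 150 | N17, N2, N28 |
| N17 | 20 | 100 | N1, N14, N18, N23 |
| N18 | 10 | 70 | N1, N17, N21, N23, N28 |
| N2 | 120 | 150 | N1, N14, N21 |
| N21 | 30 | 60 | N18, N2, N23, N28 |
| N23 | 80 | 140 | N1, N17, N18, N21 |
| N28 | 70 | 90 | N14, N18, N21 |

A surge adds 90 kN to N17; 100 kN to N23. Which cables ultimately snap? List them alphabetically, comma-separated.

Round 1 — N17 at 110 > 100; N23 at 180 > 140. N17, N23 snap.
  N17 sheds 110 kN to N1, N14, N18: 36 each (2 lost).
    N1: 50+36 = 86 ≤ 110
    N14: 90+36 = 126 ≤ 150
    N18: 10+36 = 46 ≤ 70
  N23 sheds 180 kN to N1, N18, N21: 60 each.
    N1: 86+60 = 146 > 110
    N18: 46+60 = 106 > 70
    N21: 30+60 = 90 > 60
Round 2 — N1, N18, N21 snap.
  N1 sheds 146 kN to N2: 146 each.
    N2: 120+146 = 266 > 150
  N18 sheds 106 kN to N28: 106 each.
    N28: 70+106 = 176 > 90
  N21 sheds 90 kN to N2, N28: 45 each.
    N2: 266+45 = 311 > 150
    N28: 176+45 = 221 > 90
Round 3 — N2, N28 snap.
  N2 sheds 311 kN to N14: 311 each.
    N14: 126+311 = 437 > 150
  N28 sheds 221 kN to N14: 221 each.
    N14: 437+221 = 658 > 150
Round 4 — N14 snaps.
  N14 sheds 658 kN: no online neighbours, lost.
No further breaks.

N1, N14, N17, N18, N2, N21, N23, N28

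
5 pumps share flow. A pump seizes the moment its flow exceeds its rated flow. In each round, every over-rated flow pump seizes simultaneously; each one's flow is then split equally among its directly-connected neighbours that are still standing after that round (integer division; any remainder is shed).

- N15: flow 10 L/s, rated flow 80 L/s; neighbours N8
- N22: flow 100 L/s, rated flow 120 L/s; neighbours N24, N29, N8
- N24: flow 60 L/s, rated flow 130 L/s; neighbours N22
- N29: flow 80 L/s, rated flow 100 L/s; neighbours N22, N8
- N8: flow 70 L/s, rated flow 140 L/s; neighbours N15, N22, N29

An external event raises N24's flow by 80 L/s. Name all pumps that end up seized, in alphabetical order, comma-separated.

Round 1 — N24 at 140 > 130. N24 seizes.
  N24 sheds 140 L/s to N22: 140 each.
    N22: 100+140 = 240 > 120
Round 2 — N22 seizes.
  N22 sheds 240 L/s to N29, N8: 120 each.
    N29: 80+120 = 200 > 100
    N8: 70+120 = 190 > 140
Round 3 — N29, N8 seize.
  N29 sheds 200 L/s: no online neighbours, lost.
  N8 sheds 190 L/s to N15: 190 each.
    N15: 10+190 = 200 > 80
Round 4 — N15 seizes.
  N15 sheds 200 L/s: no online neighbours, lost.
No further seizures.

N15, N22, N24, N29, N8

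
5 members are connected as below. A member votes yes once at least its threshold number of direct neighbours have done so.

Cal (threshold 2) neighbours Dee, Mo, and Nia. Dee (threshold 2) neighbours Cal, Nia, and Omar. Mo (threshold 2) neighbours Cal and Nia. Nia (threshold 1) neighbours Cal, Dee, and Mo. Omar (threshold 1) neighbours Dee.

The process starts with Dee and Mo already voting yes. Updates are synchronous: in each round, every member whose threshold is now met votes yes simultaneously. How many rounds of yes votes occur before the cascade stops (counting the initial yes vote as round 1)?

2

Round 1 — Dee, Mo vote yes (initial).
Round 2 — checking thresholds:
  Cal: 2 of 3 neighbours ≥ 2, votes yes.
  Nia: 2 of 3 neighbours ≥ 1, votes yes.
  Omar: 1 of 1 neighbours ≥ 1, votes yes.
Round 3 — no new yes votes; cascade stops.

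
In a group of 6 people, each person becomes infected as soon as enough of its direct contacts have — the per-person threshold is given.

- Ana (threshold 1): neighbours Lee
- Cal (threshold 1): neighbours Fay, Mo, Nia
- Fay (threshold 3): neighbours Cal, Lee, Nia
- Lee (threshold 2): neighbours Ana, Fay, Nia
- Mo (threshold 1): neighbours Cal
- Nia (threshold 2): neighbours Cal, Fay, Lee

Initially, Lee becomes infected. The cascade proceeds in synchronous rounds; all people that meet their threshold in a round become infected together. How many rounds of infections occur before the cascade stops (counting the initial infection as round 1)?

2

Round 1 — Lee becomes infected (initial).
Round 2 — checking thresholds:
  Ana: 1 of 1 neighbours ≥ 1, becomes infected.
  Fay: 1 of 3 neighbours < 3, not yet.
  Nia: 1 of 3 neighbours < 2, not yet.
Round 3 — no new infections; cascade stops.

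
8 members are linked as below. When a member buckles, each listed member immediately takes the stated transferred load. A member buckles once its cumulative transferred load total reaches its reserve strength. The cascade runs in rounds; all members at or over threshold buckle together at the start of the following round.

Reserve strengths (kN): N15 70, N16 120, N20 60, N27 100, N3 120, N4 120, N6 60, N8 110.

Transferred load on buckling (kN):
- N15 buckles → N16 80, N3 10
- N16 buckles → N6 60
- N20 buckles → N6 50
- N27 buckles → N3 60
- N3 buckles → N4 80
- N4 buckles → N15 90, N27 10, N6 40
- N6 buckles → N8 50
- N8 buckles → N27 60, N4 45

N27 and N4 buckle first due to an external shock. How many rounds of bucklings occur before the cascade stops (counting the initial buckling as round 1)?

Round 1 — N27, N4 buckle (initial).
  N15: +90 → 90 ≥ 70
  N3: +60 → 60 < 120
  N6: +40 → 40 < 60
Round 2 — N15 buckles.
  N16: +80 → 80 < 120
  N3: +10 → 70 < 120
No further bucklings.

2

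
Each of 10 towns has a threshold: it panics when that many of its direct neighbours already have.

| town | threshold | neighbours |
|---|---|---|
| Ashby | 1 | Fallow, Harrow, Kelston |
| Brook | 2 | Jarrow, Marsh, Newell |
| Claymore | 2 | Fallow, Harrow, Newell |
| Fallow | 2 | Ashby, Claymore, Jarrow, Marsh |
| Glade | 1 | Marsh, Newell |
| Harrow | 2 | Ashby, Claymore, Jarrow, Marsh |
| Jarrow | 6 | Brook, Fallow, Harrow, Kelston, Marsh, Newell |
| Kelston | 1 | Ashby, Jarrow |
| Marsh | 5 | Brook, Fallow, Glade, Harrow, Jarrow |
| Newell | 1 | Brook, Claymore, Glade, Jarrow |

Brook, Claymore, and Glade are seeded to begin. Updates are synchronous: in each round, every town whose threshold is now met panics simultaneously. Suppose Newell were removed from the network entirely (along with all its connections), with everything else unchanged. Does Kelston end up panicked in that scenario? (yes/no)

With Newell removed:
Round 1 — Brook, Claymore, Glade panic (initial).
Round 2 — no new panics; cascade stops.

no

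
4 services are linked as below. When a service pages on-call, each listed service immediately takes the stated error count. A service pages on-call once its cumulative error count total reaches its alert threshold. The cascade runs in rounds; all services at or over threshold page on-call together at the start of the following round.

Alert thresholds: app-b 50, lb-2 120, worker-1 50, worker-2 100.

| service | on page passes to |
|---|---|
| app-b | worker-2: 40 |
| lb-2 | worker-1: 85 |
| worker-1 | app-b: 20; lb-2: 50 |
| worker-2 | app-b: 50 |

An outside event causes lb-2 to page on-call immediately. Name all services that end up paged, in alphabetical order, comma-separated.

lb-2, worker-1

Round 1 — lb-2 pages on-call (initial).
  worker-1: +85 → 85 ≥ 50
Round 2 — worker-1 pages on-call.
  app-b: +20 → 20 < 50
No further pages.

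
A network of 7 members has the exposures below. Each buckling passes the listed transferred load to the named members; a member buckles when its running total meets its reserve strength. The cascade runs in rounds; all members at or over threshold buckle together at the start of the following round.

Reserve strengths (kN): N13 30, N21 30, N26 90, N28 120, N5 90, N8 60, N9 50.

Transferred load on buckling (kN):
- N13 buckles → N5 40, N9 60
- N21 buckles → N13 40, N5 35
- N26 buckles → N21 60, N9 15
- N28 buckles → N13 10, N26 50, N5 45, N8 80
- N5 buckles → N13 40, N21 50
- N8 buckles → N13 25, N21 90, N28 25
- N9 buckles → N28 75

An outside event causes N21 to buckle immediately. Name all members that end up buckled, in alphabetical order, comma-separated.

N13, N21, N9

Round 1 — N21 buckles (initial).
  N13: +40 → 40 ≥ 30
  N5: +35 → 35 < 90
Round 2 — N13 buckles.
  N5: +40 → 75 < 90
  N9: +60 → 60 ≥ 50
Round 3 — N9 buckles.
  N28: +75 → 75 < 120
No further bucklings.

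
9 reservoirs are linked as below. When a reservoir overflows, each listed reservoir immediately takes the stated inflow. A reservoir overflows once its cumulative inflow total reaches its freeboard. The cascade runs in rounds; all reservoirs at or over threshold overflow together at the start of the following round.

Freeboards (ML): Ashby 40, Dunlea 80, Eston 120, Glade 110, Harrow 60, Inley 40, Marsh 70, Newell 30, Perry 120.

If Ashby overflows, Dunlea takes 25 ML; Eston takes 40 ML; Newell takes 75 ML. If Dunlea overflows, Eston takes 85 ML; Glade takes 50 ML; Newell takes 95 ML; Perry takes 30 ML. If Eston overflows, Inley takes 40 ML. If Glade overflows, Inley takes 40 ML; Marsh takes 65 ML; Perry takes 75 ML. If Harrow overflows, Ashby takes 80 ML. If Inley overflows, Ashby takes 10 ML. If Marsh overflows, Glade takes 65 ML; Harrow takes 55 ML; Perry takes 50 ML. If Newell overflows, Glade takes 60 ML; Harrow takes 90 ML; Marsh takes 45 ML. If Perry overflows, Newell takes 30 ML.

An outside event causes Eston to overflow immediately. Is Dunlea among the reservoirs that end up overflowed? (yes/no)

no

Round 1 — Eston overflows (initial).
  Inley: +40 → 40 ≥ 40
Round 2 — Inley overflows.
  Ashby: +10 → 10 < 40
No further overflows.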